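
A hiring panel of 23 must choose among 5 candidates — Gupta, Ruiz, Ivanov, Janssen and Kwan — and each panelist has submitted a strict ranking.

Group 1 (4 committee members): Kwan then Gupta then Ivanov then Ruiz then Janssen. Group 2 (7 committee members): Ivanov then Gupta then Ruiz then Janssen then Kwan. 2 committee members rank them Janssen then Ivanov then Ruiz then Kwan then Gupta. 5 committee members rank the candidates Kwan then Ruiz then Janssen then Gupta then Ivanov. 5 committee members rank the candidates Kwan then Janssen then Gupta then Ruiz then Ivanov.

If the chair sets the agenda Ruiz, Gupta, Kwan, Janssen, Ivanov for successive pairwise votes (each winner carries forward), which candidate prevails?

Kwan

Round 1: Ruiz vs Gupta — 7–16, Gupta advances.
Round 2: Gupta vs Kwan — 7–16, Kwan advances.
Round 3: Kwan vs Janssen — 14–9, Kwan advances.
Round 4: Kwan vs Ivanov — 14–9, Kwan advances.
The agenda winner is Kwan.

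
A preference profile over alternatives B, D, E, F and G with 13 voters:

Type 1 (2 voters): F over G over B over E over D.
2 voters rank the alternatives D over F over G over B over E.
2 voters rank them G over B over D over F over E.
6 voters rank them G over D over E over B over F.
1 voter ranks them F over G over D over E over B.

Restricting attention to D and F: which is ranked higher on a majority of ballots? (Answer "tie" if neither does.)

D

Ballots ranking D above F: 2 + 2 + 6 = 10.
Ballots ranking F above D: 13 − 10 = 3.
D wins the head-to-head 10–3.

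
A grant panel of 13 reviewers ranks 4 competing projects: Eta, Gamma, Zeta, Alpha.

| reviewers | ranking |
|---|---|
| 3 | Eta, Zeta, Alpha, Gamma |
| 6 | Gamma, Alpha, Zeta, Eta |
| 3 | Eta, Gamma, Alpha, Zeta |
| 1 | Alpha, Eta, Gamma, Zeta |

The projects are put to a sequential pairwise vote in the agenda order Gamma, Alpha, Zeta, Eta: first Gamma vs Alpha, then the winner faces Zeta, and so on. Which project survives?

Round 1: Gamma vs Alpha — 9–4, Gamma advances.
Round 2: Gamma vs Zeta — 10–3, Gamma advances.
Round 3: Gamma vs Eta — 6–7, Eta advances.
The agenda winner is Eta.

Eta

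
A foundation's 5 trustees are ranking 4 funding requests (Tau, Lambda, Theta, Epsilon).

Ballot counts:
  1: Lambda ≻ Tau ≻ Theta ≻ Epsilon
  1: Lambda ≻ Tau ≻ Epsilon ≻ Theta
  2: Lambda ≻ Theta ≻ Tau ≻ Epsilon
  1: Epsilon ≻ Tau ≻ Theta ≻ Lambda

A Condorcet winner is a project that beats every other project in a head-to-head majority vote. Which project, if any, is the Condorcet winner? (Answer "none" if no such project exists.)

Lambda

Check each pair by majority over 5 ballots:
Tau vs Lambda: Lambda wins 4–1.
Tau vs Theta: Tau wins 3–2.
Tau vs Epsilon: Tau wins 4–1.
Lambda vs Theta: Lambda wins 4–1.
Lambda vs Epsilon: Lambda is ranked higher on 1+1+2 = 4 ballots, Epsilon on 1. Lambda wins 4–1.
Theta vs Epsilon: Theta wins 3–2.
Only Lambda has no losses; Lambda is the Condorcet winner.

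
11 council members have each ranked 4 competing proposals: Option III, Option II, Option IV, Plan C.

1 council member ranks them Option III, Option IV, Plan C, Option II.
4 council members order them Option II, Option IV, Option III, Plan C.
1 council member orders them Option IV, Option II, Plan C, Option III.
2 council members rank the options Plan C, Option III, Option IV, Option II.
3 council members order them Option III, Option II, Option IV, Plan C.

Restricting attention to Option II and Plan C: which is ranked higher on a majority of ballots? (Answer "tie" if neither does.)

Ballots ranking Option II above Plan C: 4 + 1 + 3 = 8.
Ballots ranking Plan C above Option II: 11 − 8 = 3.
Option II wins the head-to-head 8–3.

Option II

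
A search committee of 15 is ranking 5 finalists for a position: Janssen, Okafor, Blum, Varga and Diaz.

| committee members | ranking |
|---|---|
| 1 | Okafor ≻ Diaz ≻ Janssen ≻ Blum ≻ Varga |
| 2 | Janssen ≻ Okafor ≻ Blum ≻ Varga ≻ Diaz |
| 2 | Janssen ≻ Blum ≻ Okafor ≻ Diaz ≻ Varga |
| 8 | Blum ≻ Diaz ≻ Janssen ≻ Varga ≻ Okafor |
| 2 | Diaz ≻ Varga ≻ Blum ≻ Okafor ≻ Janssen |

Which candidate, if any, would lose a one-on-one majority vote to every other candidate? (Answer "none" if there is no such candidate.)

Okafor

Pairwise majorities:
Janssen–Okafor: Janssen 12–3.
Janssen vs Blum: 1+2+2 = 5 for Janssen, 10 for Blum — Blum by 10–5.
Janssen vs Varga: Janssen, 13–2.
Janssen vs Diaz: Janssen is ranked higher on 2+2 = 4 ballots, Diaz on 11. Diaz wins 11–4.
Okafor vs Blum: Blum, 12–3.
Okafor vs Varga: 5 to 10, Varga.
Okafor vs Diaz: 5 to 10, Diaz.
Blum vs Varga: Blum, 13–2.
Blum vs Diaz: Blum is ranked higher on 2+2+8 = 12 ballots, Diaz on 3. Blum wins 12–3.
Varga vs Diaz: Diaz wins 13–2.
Okafor loses to every other candidate — it is the Condorcet loser.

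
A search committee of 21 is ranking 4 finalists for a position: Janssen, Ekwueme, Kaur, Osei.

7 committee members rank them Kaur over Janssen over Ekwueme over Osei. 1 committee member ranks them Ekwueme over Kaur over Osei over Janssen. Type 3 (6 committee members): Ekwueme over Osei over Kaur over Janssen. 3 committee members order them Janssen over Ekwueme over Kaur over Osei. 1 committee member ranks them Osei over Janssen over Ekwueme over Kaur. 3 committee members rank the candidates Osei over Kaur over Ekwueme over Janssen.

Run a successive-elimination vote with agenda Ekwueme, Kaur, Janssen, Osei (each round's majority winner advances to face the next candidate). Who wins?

Osei

Round 1: Ekwueme vs Kaur — 11–10, Ekwueme advances.
Round 2: Ekwueme vs Janssen — 10–11, Janssen advances.
Round 3: Janssen vs Osei — 10–11, Osei advances.
Osei survives the agenda.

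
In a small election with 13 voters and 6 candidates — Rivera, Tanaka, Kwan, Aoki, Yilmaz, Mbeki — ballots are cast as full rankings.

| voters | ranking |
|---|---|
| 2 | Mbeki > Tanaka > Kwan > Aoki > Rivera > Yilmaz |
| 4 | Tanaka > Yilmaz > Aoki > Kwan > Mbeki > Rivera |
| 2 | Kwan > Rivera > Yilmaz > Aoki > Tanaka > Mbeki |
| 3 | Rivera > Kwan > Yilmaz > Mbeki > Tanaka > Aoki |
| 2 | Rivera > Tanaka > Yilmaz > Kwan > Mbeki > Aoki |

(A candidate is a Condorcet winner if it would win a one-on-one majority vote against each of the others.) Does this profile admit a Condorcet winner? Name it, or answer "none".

Head-to-head results (13 voters):
Rivera vs Tanaka: 2+3+2 = 7 for Rivera, 6 for Tanaka — Rivera by 7–6.
Rivera vs Kwan: 3+2 = 5 for Rivera, 8 for Kwan — Kwan by 8–5.
Rivera vs Aoki: 2+3+2 = 7 for Rivera, 6 for Aoki — Rivera by 7–6.
Rivera–Yilmaz: Rivera 9–4.
Rivera vs Mbeki: Rivera wins 7–6.
Tanaka vs Kwan: Tanaka wins 8–5.
Tanaka vs Aoki: Tanaka wins 11–2.
Tanaka vs Yilmaz: Tanaka preferred on 2+4+2 = 8 ballots; Tanaka wins 8–5.
Tanaka vs Mbeki: Tanaka wins 8–5.
Kwan vs Aoki: Kwan preferred on 2+2+3+2 = 9 ballots; Kwan wins 9–4.
Kwan vs Yilmaz: 7 to 6, Kwan.
Kwan–Mbeki: Kwan 11–2.
Aoki vs Yilmaz: 2 for Aoki, 11 for Yilmaz — Yilmaz by 11–2.
Aoki vs Mbeki: 6 to 7, Mbeki.
Yilmaz vs Mbeki: Yilmaz, 11–2.
Each candidate drops at least one matchup (Rivera loses to Kwan; Tanaka loses to Rivera; Kwan loses to Tanaka; Aoki loses to Rivera; Yilmaz loses to Rivera; Mbeki loses to Rivera); the cycle Rivera > Tanaka > Kwan > Rivera rules out a Condorcet winner.

none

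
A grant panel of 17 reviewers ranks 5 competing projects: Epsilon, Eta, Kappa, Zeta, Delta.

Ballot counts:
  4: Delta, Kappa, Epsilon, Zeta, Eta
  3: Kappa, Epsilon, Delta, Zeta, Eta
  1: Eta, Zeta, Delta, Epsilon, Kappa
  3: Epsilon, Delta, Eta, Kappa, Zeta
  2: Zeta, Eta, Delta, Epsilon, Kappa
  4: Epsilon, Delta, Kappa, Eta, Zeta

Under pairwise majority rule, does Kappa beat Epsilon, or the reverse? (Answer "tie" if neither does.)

Epsilon

Ballots ranking Kappa above Epsilon: 4 + 3 = 7.
Ballots ranking Epsilon above Kappa: 17 − 7 = 10.
Epsilon wins the head-to-head 10–7.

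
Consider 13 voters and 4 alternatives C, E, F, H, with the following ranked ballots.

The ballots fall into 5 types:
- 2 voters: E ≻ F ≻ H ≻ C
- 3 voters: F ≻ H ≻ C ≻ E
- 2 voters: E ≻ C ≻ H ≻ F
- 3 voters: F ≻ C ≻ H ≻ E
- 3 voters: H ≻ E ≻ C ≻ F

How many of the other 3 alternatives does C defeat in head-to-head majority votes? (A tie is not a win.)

C against each rival (13 voters):
C vs E: 3+3 = 6 for C, 7 for E — E by 7–6.
C vs F: F wins 8–5.
C–H: H 8–5.
C beats no one; loses to E, F, H — 0 pairwise wins.

0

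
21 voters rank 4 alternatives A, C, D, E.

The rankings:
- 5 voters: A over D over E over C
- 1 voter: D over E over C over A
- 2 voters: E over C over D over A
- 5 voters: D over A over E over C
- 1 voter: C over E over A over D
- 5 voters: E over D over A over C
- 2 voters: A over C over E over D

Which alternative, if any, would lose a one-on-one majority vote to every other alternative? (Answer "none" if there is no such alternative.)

Pairwise majorities:
A vs C: A wins 17–4.
A–D: D 13–8.
A vs E: A, 12–9.
C vs D: C preferred on 2+1+2 = 5 ballots; D wins 16–5.
C vs E: 3 to 18, E.
D–E: D 11–10.
Only C has no wins; C is the Condorcet loser.

C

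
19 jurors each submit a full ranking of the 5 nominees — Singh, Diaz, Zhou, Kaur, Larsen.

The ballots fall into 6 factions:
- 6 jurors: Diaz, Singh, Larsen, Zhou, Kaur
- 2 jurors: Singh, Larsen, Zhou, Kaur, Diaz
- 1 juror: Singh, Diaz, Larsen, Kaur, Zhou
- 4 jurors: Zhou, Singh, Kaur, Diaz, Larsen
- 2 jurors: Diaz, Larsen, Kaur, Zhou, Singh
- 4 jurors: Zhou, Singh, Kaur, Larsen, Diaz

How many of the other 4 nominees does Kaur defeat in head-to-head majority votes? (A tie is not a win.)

1

Kaur against each rival (19 jurors):
Kaur–Singh: Singh 17–2.
Kaur vs Diaz: Kaur, 10–9.
Kaur vs Zhou: 3 to 16, Zhou.
Kaur vs Larsen: 8 to 11, Larsen.
Kaur beats Diaz; loses to Singh, Zhou, Larsen — 1 pairwise win.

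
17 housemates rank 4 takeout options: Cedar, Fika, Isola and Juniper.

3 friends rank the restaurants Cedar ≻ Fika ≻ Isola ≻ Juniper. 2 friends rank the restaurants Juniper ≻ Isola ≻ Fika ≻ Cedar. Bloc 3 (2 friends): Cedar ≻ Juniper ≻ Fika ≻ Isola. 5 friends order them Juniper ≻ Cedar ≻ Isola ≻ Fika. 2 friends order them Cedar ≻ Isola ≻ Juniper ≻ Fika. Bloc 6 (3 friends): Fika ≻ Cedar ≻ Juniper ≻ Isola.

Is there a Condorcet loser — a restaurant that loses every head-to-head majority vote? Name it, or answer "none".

Fika

Pairwise majorities:
Cedar vs Fika: Cedar wins 12–5.
Cedar–Isola: Cedar 15–2.
Cedar–Juniper: Cedar 10–7.
Fika vs Isola: Isola, 9–8.
Fika vs Juniper: Fika preferred on 3+3 = 6 ballots; Juniper wins 11–6.
Isola vs Juniper: 3+2 = 5 for Isola, 12 for Juniper — Juniper by 12–5.
Fika loses to every other restaurant — it is the Condorcet loser.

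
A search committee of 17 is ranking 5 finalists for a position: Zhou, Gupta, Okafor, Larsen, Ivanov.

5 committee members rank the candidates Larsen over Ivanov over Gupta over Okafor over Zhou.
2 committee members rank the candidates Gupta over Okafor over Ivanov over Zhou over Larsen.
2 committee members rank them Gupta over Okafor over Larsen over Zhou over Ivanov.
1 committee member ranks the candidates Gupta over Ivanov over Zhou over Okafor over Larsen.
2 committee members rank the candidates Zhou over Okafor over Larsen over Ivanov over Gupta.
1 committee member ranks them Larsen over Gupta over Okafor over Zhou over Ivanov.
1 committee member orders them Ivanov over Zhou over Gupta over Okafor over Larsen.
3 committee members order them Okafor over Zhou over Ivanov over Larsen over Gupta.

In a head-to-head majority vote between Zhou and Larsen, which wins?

Ballots ranking Zhou above Larsen: 2 + 1 + 2 + 1 + 3 = 9.
Ballots ranking Larsen above Zhou: 17 − 9 = 8.
Zhou wins the head-to-head 9–8.

Zhou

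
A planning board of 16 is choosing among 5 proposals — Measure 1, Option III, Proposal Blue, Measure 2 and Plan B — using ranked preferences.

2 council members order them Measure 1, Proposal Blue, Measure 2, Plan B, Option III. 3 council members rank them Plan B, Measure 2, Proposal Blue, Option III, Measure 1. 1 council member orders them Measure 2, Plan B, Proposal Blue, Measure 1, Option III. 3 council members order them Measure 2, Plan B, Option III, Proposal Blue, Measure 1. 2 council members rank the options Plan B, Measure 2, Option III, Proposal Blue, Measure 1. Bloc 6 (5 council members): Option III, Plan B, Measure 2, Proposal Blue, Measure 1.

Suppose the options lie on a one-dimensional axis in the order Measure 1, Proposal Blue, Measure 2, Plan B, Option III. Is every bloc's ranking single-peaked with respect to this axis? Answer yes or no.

Axis positions: Measure 1=1, Proposal Blue=2, Measure 2=3, Plan B=4, Option III=5.
Bloc 1 (peak Measure 1 at position 1): ranking walks positions 1-2-3-4-5, expanding outward from the peak — single-peaked.
Bloc 2 (peak Plan B at position 4): ranking walks positions 4-3-2-5-1, expanding outward from the peak — single-peaked.
Bloc 3 (peak Measure 2 at position 3): ranking walks positions 3-4-2-1-5, expanding outward from the peak — single-peaked.
Bloc 4 (peak Measure 2 at position 3): ranking walks positions 3-4-5-2-1, expanding outward from the peak — single-peaked.
Bloc 5 (peak Plan B at position 4): ranking walks positions 4-3-5-2-1, expanding outward from the peak — single-peaked.
Bloc 6 (peak Option III at position 5): ranking walks positions 5-4-3-2-1, expanding outward from the peak — single-peaked.
Every ranking is single-peaked on this axis.

yes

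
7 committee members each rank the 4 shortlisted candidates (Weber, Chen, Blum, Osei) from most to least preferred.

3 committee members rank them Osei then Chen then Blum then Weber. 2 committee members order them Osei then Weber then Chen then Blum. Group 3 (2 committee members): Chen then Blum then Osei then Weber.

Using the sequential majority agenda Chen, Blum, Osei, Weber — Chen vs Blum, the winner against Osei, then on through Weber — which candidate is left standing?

Osei

Round 1: Chen vs Blum — 7–0, Chen advances.
Round 2: Chen vs Osei — 2–5, Osei advances.
Round 3: Osei vs Weber — 7–0, Osei advances.
The agenda winner is Osei.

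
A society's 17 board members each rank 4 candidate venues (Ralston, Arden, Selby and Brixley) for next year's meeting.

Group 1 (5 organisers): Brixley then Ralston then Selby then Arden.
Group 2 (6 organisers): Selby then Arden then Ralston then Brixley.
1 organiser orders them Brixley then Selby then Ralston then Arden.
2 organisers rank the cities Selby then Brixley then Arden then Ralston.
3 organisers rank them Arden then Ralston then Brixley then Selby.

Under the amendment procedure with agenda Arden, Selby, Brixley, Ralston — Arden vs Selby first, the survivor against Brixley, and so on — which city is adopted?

Round 1: Arden vs Selby — 3–14, Selby advances.
Round 2: Selby vs Brixley — 8–9, Brixley advances.
Round 3: Brixley vs Ralston — 8–9, Ralston advances.
The agenda winner is Ralston.

Ralston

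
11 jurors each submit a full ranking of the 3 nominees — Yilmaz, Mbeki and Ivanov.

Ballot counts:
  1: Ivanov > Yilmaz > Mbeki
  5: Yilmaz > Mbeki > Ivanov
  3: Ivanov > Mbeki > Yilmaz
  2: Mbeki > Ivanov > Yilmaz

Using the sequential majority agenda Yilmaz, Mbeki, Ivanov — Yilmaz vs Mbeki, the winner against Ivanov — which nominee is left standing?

Round 1: Yilmaz vs Mbeki — 6–5, Yilmaz advances.
Round 2: Yilmaz vs Ivanov — 5–6, Ivanov advances.
Ivanov survives the agenda.

Ivanov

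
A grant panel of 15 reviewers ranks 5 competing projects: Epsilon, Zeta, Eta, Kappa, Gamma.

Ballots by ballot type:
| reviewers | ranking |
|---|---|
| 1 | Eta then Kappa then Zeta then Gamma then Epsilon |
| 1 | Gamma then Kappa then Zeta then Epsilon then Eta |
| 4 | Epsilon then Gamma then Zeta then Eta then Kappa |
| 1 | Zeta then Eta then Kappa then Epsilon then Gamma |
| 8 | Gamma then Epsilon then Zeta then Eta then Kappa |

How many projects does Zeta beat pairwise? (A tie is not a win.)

2

Zeta against each rival (15 reviewers):
Zeta vs Epsilon: 3 to 12, Epsilon.
Zeta vs Eta: Zeta wins 14–1.
Zeta vs Kappa: Zeta wins 13–2.
Zeta vs Gamma: Gamma, 13–2.
Zeta beats Eta, Kappa; loses to Epsilon, Gamma — 2 pairwise wins.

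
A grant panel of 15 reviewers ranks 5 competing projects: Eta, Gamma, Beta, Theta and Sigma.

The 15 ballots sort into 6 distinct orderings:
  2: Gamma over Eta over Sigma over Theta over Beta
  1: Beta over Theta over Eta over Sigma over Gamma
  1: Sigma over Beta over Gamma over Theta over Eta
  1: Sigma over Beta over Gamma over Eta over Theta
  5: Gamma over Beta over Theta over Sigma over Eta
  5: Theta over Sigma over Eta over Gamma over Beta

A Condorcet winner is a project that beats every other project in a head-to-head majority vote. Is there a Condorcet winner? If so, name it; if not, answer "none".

Head-to-head results (15 reviewers):
Eta vs Gamma: Gamma, 9–6.
Eta–Beta: Beta 8–7.
Eta vs Theta: Theta wins 12–3.
Eta vs Sigma: Sigma, 12–3.
Gamma–Beta: Gamma 12–3.
Gamma–Theta: Gamma 9–6.
Gamma–Sigma: Sigma 8–7.
Beta vs Theta: Beta wins 8–7.
Beta vs Sigma: Sigma wins 9–6.
Theta vs Sigma: Theta, 11–4.
Every project loses at least once (Eta loses to Gamma; Gamma loses to Sigma; Beta loses to Gamma; Theta loses to Gamma; Sigma loses to Theta). The majority relation contains the cycle Gamma > Theta > Sigma > Gamma, so there is no Condorcet winner.

none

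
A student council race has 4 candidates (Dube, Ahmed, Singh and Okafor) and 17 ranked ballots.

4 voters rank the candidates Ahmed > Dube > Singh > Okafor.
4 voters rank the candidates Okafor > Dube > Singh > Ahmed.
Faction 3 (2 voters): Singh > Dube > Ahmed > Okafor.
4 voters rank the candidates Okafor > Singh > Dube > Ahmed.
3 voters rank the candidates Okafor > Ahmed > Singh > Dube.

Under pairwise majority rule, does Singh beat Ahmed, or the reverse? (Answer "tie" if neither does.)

Ballots ranking Singh above Ahmed: 4 + 2 + 4 = 10.
Ballots ranking Ahmed above Singh: 17 − 10 = 7.
Singh wins the head-to-head 10–7.

Singh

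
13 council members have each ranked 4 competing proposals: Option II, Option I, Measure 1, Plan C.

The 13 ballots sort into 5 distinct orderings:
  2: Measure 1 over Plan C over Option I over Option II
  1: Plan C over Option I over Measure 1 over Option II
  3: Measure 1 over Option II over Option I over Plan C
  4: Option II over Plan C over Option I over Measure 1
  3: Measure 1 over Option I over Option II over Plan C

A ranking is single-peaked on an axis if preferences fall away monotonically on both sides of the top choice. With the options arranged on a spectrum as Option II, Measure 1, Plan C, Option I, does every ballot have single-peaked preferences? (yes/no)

no

Axis positions: Option II=1, Measure 1=2, Plan C=3, Option I=4.
Ballot type 1 (peak Measure 1 at position 2): ranking walks positions 2-3-4-1, expanding outward from the peak — single-peaked.
Ballot type 2 (peak Plan C at position 3): ranking walks positions 3-4-2-1, expanding outward from the peak — single-peaked.
Ballot type 3: ranking walks positions 2-1-4-3; Option I is ranked above Plan C even though Plan C lies between Option I and the peak Measure 1 on the axis — preferences dip and rise again. Not single-peaked.
Ballot type 4: ranking walks positions 1-3-4-2; Plan C is ranked above Measure 1 even though Measure 1 lies between Plan C and the peak Option II on the axis — preferences dip and rise again. Not single-peaked.
Ballot type 5: ranking walks positions 2-4-1-3; Option I is ranked above Plan C even though Plan C lies between Option I and the peak Measure 1 on the axis — preferences dip and rise again. Not single-peaked.
Ballot type 3 violates single-peakedness, so the profile is not single-peaked on this axis.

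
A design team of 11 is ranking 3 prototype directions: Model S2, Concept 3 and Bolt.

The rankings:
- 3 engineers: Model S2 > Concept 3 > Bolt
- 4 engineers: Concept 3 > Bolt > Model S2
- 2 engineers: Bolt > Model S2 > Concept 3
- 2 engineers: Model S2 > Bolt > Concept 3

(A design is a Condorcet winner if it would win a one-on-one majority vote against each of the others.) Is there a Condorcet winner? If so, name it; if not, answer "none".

Pairwise majorities:
Model S2 vs Concept 3: Model S2 wins 7–4.
Model S2 vs Bolt: Bolt wins 6–5.
Concept 3 vs Bolt: Concept 3 wins 7–4.
Every design loses at least once (Model S2 loses to Bolt; Concept 3 loses to Model S2; Bolt loses to Concept 3). The majority relation contains the cycle Model S2 → Concept 3 → Bolt → Model S2, so there is no Condorcet winner.

none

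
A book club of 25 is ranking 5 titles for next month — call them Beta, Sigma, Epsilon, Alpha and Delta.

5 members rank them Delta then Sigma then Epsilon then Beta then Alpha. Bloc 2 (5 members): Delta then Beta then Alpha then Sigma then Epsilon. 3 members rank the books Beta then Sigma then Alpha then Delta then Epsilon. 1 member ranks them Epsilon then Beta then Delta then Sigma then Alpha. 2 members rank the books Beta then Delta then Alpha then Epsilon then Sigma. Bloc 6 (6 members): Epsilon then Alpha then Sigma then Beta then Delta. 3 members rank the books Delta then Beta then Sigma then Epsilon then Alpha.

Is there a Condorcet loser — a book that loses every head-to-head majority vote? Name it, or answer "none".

none

Pairwise majorities:
Beta vs Sigma: 5+3+1+2+3 = 14 for Beta, 11 for Sigma — Beta by 14–11.
Beta vs Epsilon: Beta wins 13–12.
Beta vs Alpha: Beta preferred on 5+5+3+1+2+3 = 19 ballots; Beta wins 19–6.
Beta vs Delta: Delta, 13–12.
Sigma vs Epsilon: Sigma is ranked higher on 5+5+3+3 = 16 ballots, Epsilon on 9. Sigma wins 16–9.
Sigma vs Alpha: Sigma is ranked higher on 5+3+1+3 = 12 ballots, Alpha on 13. Alpha wins 13–12.
Sigma vs Delta: Sigma preferred on 3+6 = 9 ballots; Delta wins 16–9.
Epsilon–Alpha: Epsilon 15–10.
Epsilon vs Delta: Delta wins 18–7.
Alpha vs Delta: Alpha is ranked higher on 3+6 = 9 ballots, Delta on 16. Delta wins 16–9.
No book is winless: Beta beats Sigma; Sigma beats Epsilon; Epsilon beats Alpha; Alpha beats Sigma; Delta beats Beta. There is no Condorcet loser.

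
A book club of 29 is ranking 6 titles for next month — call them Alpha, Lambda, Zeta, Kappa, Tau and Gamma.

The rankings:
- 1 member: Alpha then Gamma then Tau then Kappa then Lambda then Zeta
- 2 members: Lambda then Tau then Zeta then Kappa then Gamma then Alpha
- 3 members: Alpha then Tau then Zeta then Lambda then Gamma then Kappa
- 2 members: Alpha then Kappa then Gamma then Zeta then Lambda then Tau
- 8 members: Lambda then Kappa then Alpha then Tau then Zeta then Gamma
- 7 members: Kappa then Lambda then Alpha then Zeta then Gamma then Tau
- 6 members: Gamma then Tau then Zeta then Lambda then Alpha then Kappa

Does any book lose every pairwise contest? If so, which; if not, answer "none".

none

Pairwise majorities:
Alpha vs Lambda: Lambda, 23–6.
Alpha vs Zeta: 21 to 8, Alpha.
Alpha–Kappa: Kappa 17–12.
Alpha vs Tau: Alpha, 21–8.
Alpha vs Gamma: Alpha is ranked higher on 1+3+2+8+7 = 21 ballots, Gamma on 8. Alpha wins 21–8.
Lambda vs Zeta: Lambda preferred on 1+2+8+7 = 18 ballots; Lambda wins 18–11.
Lambda vs Kappa: Lambda is ranked higher on 2+3+8+6 = 19 ballots, Kappa on 10. Lambda wins 19–10.
Lambda vs Tau: Lambda wins 19–10.
Lambda vs Gamma: Lambda is ranked higher on 2+3+8+7 = 20 ballots, Gamma on 9. Lambda wins 20–9.
Zeta vs Kappa: Kappa, 18–11.
Zeta vs Tau: Tau wins 20–9.
Zeta–Gamma: Zeta 20–9.
Kappa–Tau: Kappa 17–12.
Kappa vs Gamma: Kappa preferred on 2+2+8+7 = 19 ballots; Kappa wins 19–10.
Tau vs Gamma: Tau preferred on 2+3+8 = 13 ballots; Gamma wins 16–13.
Every book wins at least one matchup (Alpha beats Zeta; Lambda beats Alpha; Zeta beats Gamma; Kappa beats Alpha; Tau beats Zeta; Gamma beats Tau), so there is no Condorcet loser.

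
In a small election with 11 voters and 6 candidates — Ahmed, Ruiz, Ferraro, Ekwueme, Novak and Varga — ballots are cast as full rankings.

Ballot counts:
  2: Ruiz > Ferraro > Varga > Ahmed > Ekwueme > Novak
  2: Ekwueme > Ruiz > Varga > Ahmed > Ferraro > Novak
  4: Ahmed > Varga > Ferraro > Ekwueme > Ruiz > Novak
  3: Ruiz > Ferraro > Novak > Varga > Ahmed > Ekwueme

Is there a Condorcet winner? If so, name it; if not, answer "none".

none

Head-to-head results (11 voters):
Ahmed vs Ruiz: Ruiz, 7–4.
Ahmed vs Ferraro: Ahmed wins 6–5.
Ahmed–Ekwueme: Ahmed 9–2.
Ahmed vs Novak: Ahmed wins 8–3.
Ahmed vs Varga: Varga wins 7–4.
Ruiz–Ferraro: Ruiz 7–4.
Ruiz vs Ekwueme: Ekwueme wins 6–5.
Ruiz vs Novak: Ruiz wins 11–0.
Ruiz–Varga: Ruiz 7–4.
Ferraro vs Ekwueme: Ferraro wins 9–2.
Ferraro–Novak: Ferraro 11–0.
Ferraro–Varga: Varga 6–5.
Ekwueme–Novak: Ekwueme 8–3.
Ekwueme vs Varga: Varga wins 9–2.
Novak–Varga: Varga 8–3.
Every candidate loses at least once (Ahmed loses to Ruiz; Ruiz loses to Ekwueme; Ferraro loses to Ahmed; Ekwueme loses to Ahmed; Novak loses to Ahmed; Varga loses to Ruiz). The majority relation contains the cycle Ahmed > Ekwueme > Ruiz > Ahmed, so there is no Condorcet winner.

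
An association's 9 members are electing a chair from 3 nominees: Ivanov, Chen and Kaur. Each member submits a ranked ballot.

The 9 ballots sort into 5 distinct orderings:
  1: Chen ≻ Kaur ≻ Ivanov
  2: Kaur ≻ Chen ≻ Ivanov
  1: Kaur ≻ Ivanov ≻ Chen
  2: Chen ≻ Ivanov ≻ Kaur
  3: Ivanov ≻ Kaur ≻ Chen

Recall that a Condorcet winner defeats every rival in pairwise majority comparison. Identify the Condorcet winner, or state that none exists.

Head-to-head results (9 voters):
Ivanov–Chen: Chen 5–4.
Ivanov–Kaur: Ivanov 5–4.
Chen–Kaur: Kaur 6–3.
No candidate is unbeaten: Ivanov loses to Chen; Chen loses to Kaur; Kaur loses to Ivanov. In particular Ivanov > Kaur > Chen > Ivanov is a majority cycle — no Condorcet winner exists.

none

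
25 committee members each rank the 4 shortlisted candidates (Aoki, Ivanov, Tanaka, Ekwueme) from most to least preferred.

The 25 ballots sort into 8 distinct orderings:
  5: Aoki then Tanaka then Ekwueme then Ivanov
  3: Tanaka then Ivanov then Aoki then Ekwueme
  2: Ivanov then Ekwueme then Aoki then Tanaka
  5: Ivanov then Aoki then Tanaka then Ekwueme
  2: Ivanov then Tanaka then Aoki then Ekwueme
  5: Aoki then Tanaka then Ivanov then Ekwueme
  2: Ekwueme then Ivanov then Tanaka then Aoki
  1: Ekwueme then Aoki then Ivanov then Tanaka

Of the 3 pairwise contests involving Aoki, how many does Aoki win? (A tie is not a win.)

Aoki against each rival (25 committee members):
Aoki vs Ivanov: 5+5+1 = 11 for Aoki, 14 for Ivanov — Ivanov by 14–11.
Aoki vs Tanaka: Aoki wins 18–7.
Aoki vs Ekwueme: Aoki is ranked higher on 5+3+5+2+5 = 20 ballots, Ekwueme on 5. Aoki wins 20–5.
Aoki beats Tanaka, Ekwueme; loses to Ivanov — 2 pairwise wins.

2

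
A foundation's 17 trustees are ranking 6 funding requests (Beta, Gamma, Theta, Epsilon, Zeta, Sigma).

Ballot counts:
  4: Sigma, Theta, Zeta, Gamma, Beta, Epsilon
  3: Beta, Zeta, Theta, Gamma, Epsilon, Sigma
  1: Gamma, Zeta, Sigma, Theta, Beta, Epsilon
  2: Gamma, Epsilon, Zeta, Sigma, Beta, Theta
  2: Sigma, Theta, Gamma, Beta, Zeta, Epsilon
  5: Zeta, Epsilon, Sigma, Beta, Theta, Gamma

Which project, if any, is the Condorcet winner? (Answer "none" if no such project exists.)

Pairwise majorities:
Beta vs Gamma: Beta is ranked higher on 3+5 = 8 ballots, Gamma on 9. Gamma wins 9–8.
Beta vs Theta: Beta preferred on 3+2+5 = 10 ballots; Beta wins 10–7.
Beta vs Epsilon: Beta is ranked higher on 4+3+1+2 = 10 ballots, Epsilon on 7. Beta wins 10–7.
Beta vs Zeta: Beta is ranked higher on 3+2 = 5 ballots, Zeta on 12. Zeta wins 12–5.
Beta vs Sigma: Beta preferred on 3 ballots; Sigma wins 14–3.
Gamma vs Theta: 3 to 14, Theta.
Gamma vs Epsilon: 12 to 5, Gamma.
Gamma vs Zeta: 5 to 12, Zeta.
Gamma vs Sigma: 6 to 11, Sigma.
Theta vs Epsilon: 10 to 7, Theta.
Theta vs Zeta: 6 to 11, Zeta.
Theta vs Sigma: Theta is ranked higher on 3 ballots, Sigma on 14. Sigma wins 14–3.
Epsilon vs Zeta: 2 to 15, Zeta.
Epsilon vs Sigma: Epsilon is ranked higher on 3+2+5 = 10 ballots, Sigma on 7. Epsilon wins 10–7.
Zeta vs Sigma: 11 to 6, Zeta.
Only Zeta has no losses; Zeta is the Condorcet winner.

Zeta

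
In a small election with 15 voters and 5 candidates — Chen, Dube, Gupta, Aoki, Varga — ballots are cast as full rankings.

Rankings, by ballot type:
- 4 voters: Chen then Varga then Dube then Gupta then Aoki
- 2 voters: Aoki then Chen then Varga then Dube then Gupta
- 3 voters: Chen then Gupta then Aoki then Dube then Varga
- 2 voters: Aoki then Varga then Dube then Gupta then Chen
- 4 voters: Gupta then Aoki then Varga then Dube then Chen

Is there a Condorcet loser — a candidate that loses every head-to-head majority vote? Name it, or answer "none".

Pairwise majorities:
Chen–Dube: Chen 9–6.
Chen vs Gupta: Chen wins 9–6.
Chen vs Aoki: 4+3 = 7 for Chen, 8 for Aoki — Aoki by 8–7.
Chen vs Varga: Chen is ranked higher on 4+2+3 = 9 ballots, Varga on 6. Chen wins 9–6.
Dube vs Gupta: Dube preferred on 4+2+2 = 8 ballots; Dube wins 8–7.
Dube vs Aoki: Aoki, 11–4.
Dube vs Varga: 3 to 12, Varga.
Gupta vs Aoki: Gupta, 11–4.
Gupta–Varga: Varga 8–7.
Aoki vs Varga: Aoki is ranked higher on 2+3+2+4 = 11 ballots, Varga on 4. Aoki wins 11–4.
Each candidate has at least one pairwise win (Chen beats Dube; Dube beats Gupta; Gupta beats Aoki; Aoki beats Chen; Varga beats Dube) — no Condorcet loser.

none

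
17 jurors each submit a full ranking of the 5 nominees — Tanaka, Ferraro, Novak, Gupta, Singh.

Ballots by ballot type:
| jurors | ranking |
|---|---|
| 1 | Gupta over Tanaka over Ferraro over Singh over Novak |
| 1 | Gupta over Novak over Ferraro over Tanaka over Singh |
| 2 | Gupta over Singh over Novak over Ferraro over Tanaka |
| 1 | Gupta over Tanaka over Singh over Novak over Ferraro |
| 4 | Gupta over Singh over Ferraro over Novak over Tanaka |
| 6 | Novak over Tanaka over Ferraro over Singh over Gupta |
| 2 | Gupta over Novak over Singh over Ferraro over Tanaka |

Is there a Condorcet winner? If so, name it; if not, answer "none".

Head-to-head results (17 jurors):
Tanaka vs Ferraro: 8 to 9, Ferraro.
Tanaka vs Novak: 2 to 15, Novak.
Tanaka vs Gupta: Tanaka is ranked higher on 6 ballots, Gupta on 11. Gupta wins 11–6.
Tanaka vs Singh: 9 to 8, Tanaka.
Ferraro vs Novak: 5 to 12, Novak.
Ferraro vs Gupta: 6 to 11, Gupta.
Ferraro vs Singh: Ferraro preferred on 1+1+6 = 8 ballots; Singh wins 9–8.
Novak vs Gupta: 6 to 11, Gupta.
Novak vs Singh: Novak preferred on 1+6+2 = 9 ballots; Novak wins 9–8.
Gupta vs Singh: 11 to 6, Gupta.
Gupta beats each of Tanaka, Ferraro, Novak, Singh — Gupta is the Condorcet winner.

Gupta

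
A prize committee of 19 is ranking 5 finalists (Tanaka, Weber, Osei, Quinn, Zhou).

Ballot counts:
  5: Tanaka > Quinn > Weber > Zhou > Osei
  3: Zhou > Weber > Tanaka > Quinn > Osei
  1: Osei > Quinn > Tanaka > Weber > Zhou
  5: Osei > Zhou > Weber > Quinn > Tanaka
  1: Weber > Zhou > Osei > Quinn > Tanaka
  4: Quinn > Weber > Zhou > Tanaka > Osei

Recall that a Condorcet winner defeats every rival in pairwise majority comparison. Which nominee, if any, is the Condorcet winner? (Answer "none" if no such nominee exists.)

Quinn

Head-to-head results (19 jurors):
Tanaka vs Weber: 6 to 13, Weber.
Tanaka–Osei: Tanaka 12–7.
Tanaka vs Quinn: 5+3 = 8 for Tanaka, 11 for Quinn — Quinn by 11–8.
Tanaka vs Zhou: Zhou, 13–6.
Weber vs Osei: 5+3+1+4 = 13 for Weber, 6 for Osei — Weber by 13–6.
Weber vs Quinn: Quinn, 10–9.
Weber vs Zhou: Weber is ranked higher on 5+1+1+4 = 11 ballots, Zhou on 8. Weber wins 11–8.
Osei–Quinn: Quinn 12–7.
Osei vs Zhou: 1+5 = 6 for Osei, 13 for Zhou — Zhou by 13–6.
Quinn vs Zhou: Quinn is ranked higher on 5+1+4 = 10 ballots, Zhou on 9. Quinn wins 10–9.
Quinn defeats every rival head-to-head and is the Condorcet winner.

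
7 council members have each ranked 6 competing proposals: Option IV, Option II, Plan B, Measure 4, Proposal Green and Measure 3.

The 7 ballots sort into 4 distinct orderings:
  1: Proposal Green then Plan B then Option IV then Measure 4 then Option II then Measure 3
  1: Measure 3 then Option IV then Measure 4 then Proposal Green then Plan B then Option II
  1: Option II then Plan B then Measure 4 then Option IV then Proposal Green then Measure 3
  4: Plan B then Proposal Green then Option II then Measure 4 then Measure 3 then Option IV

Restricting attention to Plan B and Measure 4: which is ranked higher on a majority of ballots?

Ballots ranking Plan B above Measure 4: 1 + 1 + 4 = 6.
Ballots ranking Measure 4 above Plan B: 7 − 6 = 1.
Plan B wins the head-to-head 6–1.

Plan B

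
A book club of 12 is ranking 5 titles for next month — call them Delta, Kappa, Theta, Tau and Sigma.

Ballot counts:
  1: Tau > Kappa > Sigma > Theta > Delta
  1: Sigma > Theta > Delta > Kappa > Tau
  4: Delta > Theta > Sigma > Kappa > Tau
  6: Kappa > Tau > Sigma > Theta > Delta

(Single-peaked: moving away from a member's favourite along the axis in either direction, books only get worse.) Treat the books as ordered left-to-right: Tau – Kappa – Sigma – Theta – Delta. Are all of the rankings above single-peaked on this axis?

yes

Axis positions: Tau=1, Kappa=2, Sigma=3, Theta=4, Delta=5.
Faction 1 (peak Tau at position 1): ranking walks positions 1-2-3-4-5, expanding outward from the peak — single-peaked.
Faction 2 (peak Sigma at position 3): ranking walks positions 3-4-5-2-1, expanding outward from the peak — single-peaked.
Faction 3 (peak Delta at position 5): ranking walks positions 5-4-3-2-1, expanding outward from the peak — single-peaked.
Faction 4 (peak Kappa at position 2): ranking walks positions 2-1-3-4-5, expanding outward from the peak — single-peaked.
Every ranking is single-peaked on this axis.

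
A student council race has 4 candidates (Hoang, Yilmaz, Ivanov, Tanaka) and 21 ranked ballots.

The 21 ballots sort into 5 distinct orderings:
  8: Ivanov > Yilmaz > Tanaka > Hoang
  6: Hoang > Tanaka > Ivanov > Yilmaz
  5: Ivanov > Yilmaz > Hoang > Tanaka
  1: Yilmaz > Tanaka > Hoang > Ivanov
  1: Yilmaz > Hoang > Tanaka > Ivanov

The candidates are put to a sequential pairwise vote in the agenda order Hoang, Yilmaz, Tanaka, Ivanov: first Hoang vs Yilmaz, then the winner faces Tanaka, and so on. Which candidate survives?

Round 1: Hoang vs Yilmaz — 6–15, Yilmaz advances.
Round 2: Yilmaz vs Tanaka — 15–6, Yilmaz advances.
Round 3: Yilmaz vs Ivanov — 2–19, Ivanov advances.
Ivanov survives the agenda.

Ivanov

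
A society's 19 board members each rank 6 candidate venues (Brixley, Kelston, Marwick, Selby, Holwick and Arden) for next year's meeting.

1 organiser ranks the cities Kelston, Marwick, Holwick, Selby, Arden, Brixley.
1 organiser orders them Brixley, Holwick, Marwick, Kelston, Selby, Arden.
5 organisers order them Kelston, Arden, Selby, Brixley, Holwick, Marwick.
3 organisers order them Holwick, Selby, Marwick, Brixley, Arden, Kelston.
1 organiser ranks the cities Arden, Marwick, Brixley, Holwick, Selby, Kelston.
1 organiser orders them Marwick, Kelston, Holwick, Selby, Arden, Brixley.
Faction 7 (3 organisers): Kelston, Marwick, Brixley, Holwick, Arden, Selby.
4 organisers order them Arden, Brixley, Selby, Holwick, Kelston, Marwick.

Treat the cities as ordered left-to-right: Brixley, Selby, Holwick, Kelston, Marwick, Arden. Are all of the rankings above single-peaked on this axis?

no

Axis positions: Brixley=1, Selby=2, Holwick=3, Kelston=4, Marwick=5, Arden=6.
Faction 1 (peak Kelston at position 4): ranking walks positions 4-5-3-2-6-1, expanding outward from the peak — single-peaked.
Faction 2: ranking walks positions 1-3-5-4-2-6; Holwick is ranked above Selby even though Selby lies between Holwick and the peak Brixley on the axis — preferences dip and rise again. Not single-peaked.
Faction 3: ranking walks positions 4-6-2-1-3-5; Arden is ranked above Marwick even though Marwick lies between Arden and the peak Kelston on the axis — preferences dip and rise again. Not single-peaked.
Faction 4: ranking walks positions 3-2-5-1-6-4; Marwick is ranked above Kelston even though Kelston lies between Marwick and the peak Holwick on the axis — preferences dip and rise again. Not single-peaked.
Faction 5: ranking walks positions 6-5-1-3-2-4; Brixley is ranked above Kelston even though Kelston lies between Brixley and the peak Arden on the axis — preferences dip and rise again. Not single-peaked.
Faction 6 (peak Marwick at position 5): ranking walks positions 5-4-3-2-6-1, expanding outward from the peak — single-peaked.
Faction 7: ranking walks positions 4-5-1-3-6-2; Brixley is ranked above Holwick even though Holwick lies between Brixley and the peak Kelston on the axis — preferences dip and rise again. Not single-peaked.
Faction 8: ranking walks positions 6-1-2-3-4-5; Brixley is ranked above Marwick even though Marwick lies between Brixley and the peak Arden on the axis — preferences dip and rise again. Not single-peaked.
Faction 2 violates single-peakedness, so the profile is not single-peaked on this axis.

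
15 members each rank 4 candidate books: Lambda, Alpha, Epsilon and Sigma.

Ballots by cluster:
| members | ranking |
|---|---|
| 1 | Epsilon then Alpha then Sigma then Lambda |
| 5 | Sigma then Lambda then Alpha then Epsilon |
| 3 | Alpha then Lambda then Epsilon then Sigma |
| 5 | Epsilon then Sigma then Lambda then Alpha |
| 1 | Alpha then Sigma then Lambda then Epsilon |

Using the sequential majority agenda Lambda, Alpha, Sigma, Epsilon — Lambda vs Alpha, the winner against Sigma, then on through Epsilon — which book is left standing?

Round 1: Lambda vs Alpha — 10–5, Lambda advances.
Round 2: Lambda vs Sigma — 3–12, Sigma advances.
Round 3: Sigma vs Epsilon — 6–9, Epsilon advances.
Epsilon survives the agenda.

Epsilon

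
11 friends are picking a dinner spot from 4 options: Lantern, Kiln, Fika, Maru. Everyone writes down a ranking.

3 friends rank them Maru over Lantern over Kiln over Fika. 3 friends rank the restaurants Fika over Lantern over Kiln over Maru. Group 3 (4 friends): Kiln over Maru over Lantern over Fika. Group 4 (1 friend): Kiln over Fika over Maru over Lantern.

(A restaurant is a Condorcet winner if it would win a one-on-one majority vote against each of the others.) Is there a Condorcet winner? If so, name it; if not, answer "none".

none

Head-to-head results (11 friends):
Lantern vs Kiln: Lantern preferred on 3+3 = 6 ballots; Lantern wins 6–5.
Lantern vs Fika: Lantern is ranked higher on 3+4 = 7 ballots, Fika on 4. Lantern wins 7–4.
Lantern vs Maru: Lantern is ranked higher on 3 ballots, Maru on 8. Maru wins 8–3.
Kiln–Fika: Kiln 8–3.
Kiln vs Maru: Kiln wins 8–3.
Fika vs Maru: Maru, 7–4.
Every restaurant loses at least once (Lantern loses to Maru; Kiln loses to Lantern; Fika loses to Lantern; Maru loses to Kiln). The majority relation contains the cycle Lantern → Kiln → Maru → Lantern, so there is no Condorcet winner.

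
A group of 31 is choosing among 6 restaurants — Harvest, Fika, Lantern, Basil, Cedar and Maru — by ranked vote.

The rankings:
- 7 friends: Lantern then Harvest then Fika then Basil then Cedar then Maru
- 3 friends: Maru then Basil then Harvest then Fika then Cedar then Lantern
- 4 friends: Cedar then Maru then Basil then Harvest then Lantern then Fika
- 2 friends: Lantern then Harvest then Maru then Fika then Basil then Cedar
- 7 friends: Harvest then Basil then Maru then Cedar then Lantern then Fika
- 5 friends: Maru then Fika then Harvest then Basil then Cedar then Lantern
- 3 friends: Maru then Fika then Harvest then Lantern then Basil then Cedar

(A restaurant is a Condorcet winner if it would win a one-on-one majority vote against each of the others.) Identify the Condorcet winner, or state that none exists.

Harvest

Check each pair by majority over 31 ballots:
Harvest vs Fika: Harvest wins 23–8.
Harvest–Lantern: Harvest 22–9.
Harvest vs Basil: Harvest wins 24–7.
Harvest vs Cedar: Harvest wins 27–4.
Harvest vs Maru: Harvest, 16–15.
Fika–Lantern: Lantern 20–11.
Fika vs Basil: Fika, 17–14.
Fika vs Cedar: Fika, 20–11.
Fika–Maru: Maru 24–7.
Lantern–Basil: Basil 19–12.
Lantern vs Cedar: Cedar, 19–12.
Lantern vs Maru: Maru wins 22–9.
Basil vs Cedar: Basil wins 27–4.
Basil–Maru: Maru 17–14.
Cedar vs Maru: Maru wins 20–11.
Harvest wins every pairwise contest, so Harvest is the Condorcet winner.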